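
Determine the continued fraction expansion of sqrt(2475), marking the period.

Write x_i = (sqrt(2475) + m_i)/d_i with (m_0, d_0) = (0, 1). a_0 = floor(sqrt(2475)) = 49, since 49^2 = 2401 <= 2475 < 2500 = 50^2.
Iterate m_{i+1} = d_i*a_i - m_i, d_{i+1} = (2475 - m_{i+1}^2)/d_i, a_{i+1} = floor((a_0 + m_{i+1})/d_{i+1}):
  m_1 = 1*49 - 0 = 49, d_1 = (2475 - 49^2)/1 = 74/1 = 74, a_1 = floor((49 + 49)/74) = 1.
  m_2 = 74*1 - 49 = 25, d_2 = (2475 - 25^2)/74 = 1850/74 = 25, a_2 = floor((49 + 25)/25) = 2.
  m_3 = 25*2 - 25 = 25, d_3 = (2475 - 25^2)/25 = 1850/25 = 74, a_3 = floor((49 + 25)/74) = 1.
  m_4 = 74*1 - 25 = 49, d_4 = (2475 - 49^2)/74 = 74/74 = 1, a_4 = floor((49 + 49)/1) = 98.
  m_5 = 1*98 - 49 = 49, d_5 = (2475 - 49^2)/1 = 74/1 = 74: (m_5, d_5) = (m_1, d_1) = (49, 74), so from here the quotients repeat a_1, ..., a_4; the period length is 4.
Hence the expansion of sqrt(2475) is a_0 = 49 followed by the repeating block 1, 2, 1, 98 (period 4).

[49; (1, 2, 1, 98)]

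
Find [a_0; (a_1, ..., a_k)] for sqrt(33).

Write x_i = (sqrt(33) + m_i)/d_i with (m_0, d_0) = (0, 1). a_0 = floor(sqrt(33)) = 5, since 5^2 = 25 <= 33 < 36 = 6^2.
Iterate m_{i+1} = d_i*a_i - m_i, d_{i+1} = (33 - m_{i+1}^2)/d_i, a_{i+1} = floor((a_0 + m_{i+1})/d_{i+1}):
  m_1 = 1*5 - 0 = 5, d_1 = (33 - 5^2)/1 = 8/1 = 8, a_1 = floor((5 + 5)/8) = 1.
  m_2 = 8*1 - 5 = 3, d_2 = (33 - 3^2)/8 = 24/8 = 3, a_2 = floor((5 + 3)/3) = 2.
  m_3 = 3*2 - 3 = 3, d_3 = (33 - 3^2)/3 = 24/3 = 8, a_3 = floor((5 + 3)/8) = 1.
  m_4 = 8*1 - 3 = 5, d_4 = (33 - 5^2)/8 = 8/8 = 1, a_4 = floor((5 + 5)/1) = 10.
  m_5 = 1*10 - 5 = 5, d_5 = (33 - 5^2)/1 = 8/1 = 8: (m_5, d_5) = (m_1, d_1) = (5, 8), so from here the quotients repeat a_1, ..., a_4; the period length is 4.
Hence the expansion of sqrt(33) is a_0 = 5 followed by the repeating block 1, 2, 1, 10 (period 4).

[5; (1, 2, 1, 10)]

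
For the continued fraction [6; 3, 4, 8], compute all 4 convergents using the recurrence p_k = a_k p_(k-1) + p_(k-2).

6/1, 19/3, 82/13, 675/107

Using the convergent recurrence p_i = a_i*p_{i-1} + p_{i-2}, q_i = a_i*q_{i-1} + q_{i-2} with p_{-2}=0, p_{-1}=1, q_{-2}=1, q_{-1}=0:
  i=0: a_0=6, p_0 = 6*1 + 0 = 6, q_0 = 6*0 + 1 = 1.
  i=1: a_1=3, p_1 = 3*6 + 1 = 19, q_1 = 3*1 + 0 = 3.
  i=2: a_2=4, p_2 = 4*19 + 6 = 82, q_2 = 4*3 + 1 = 13.
  i=3: a_3=8, p_3 = 8*82 + 19 = 675, q_3 = 8*13 + 3 = 107.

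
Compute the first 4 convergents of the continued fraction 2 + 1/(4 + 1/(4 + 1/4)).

2/1, 9/4, 38/17, 161/72

Using the convergent recurrence p_i = a_i*p_{i-1} + p_{i-2}, q_i = a_i*q_{i-1} + q_{i-2} with p_{-2}=0, p_{-1}=1, q_{-2}=1, q_{-1}=0:
  i=0: a_0=2, p_0 = 2*1 + 0 = 2, q_0 = 2*0 + 1 = 1.
  i=1: a_1=4, p_1 = 4*2 + 1 = 9, q_1 = 4*1 + 0 = 4.
  i=2: a_2=4, p_2 = 4*9 + 2 = 38, q_2 = 4*4 + 1 = 17.
  i=3: a_3=4, p_3 = 4*38 + 9 = 161, q_3 = 4*17 + 4 = 72.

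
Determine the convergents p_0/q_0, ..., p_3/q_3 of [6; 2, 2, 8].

6/1, 13/2, 32/5, 269/42

Using the convergent recurrence p_i = a_i*p_{i-1} + p_{i-2}, q_i = a_i*q_{i-1} + q_{i-2} with p_{-2}=0, p_{-1}=1, q_{-2}=1, q_{-1}=0:
  i=0: a_0=6, p_0 = 6*1 + 0 = 6, q_0 = 6*0 + 1 = 1.
  i=1: a_1=2, p_1 = 2*6 + 1 = 13, q_1 = 2*1 + 0 = 2.
  i=2: a_2=2, p_2 = 2*13 + 6 = 32, q_2 = 2*2 + 1 = 5.
  i=3: a_3=8, p_3 = 8*32 + 13 = 269, q_3 = 8*5 + 2 = 42.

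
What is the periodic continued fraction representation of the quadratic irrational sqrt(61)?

[7; (1, 4, 3, 1, 2, 2, 1, 3, 4, 1, 14)]

Write x_i = (sqrt(61) + m_i)/d_i with (m_0, d_0) = (0, 1). a_0 = floor(sqrt(61)) = 7, since 7^2 = 49 <= 61 < 64 = 8^2.
Iterate m_{i+1} = d_i*a_i - m_i, d_{i+1} = (61 - m_{i+1}^2)/d_i, a_{i+1} = floor((a_0 + m_{i+1})/d_{i+1}):
  m_1 = 1*7 - 0 = 7, d_1 = (61 - 7^2)/1 = 12/1 = 12, a_1 = floor((7 + 7)/12) = 1.
  m_2 = 12*1 - 7 = 5, d_2 = (61 - 5^2)/12 = 36/12 = 3, a_2 = floor((7 + 5)/3) = 4.
  m_3 = 3*4 - 5 = 7, d_3 = (61 - 7^2)/3 = 12/3 = 4, a_3 = floor((7 + 7)/4) = 3.
  m_4 = 4*3 - 7 = 5, d_4 = (61 - 5^2)/4 = 36/4 = 9, a_4 = floor((7 + 5)/9) = 1.
  m_5 = 9*1 - 5 = 4, d_5 = (61 - 4^2)/9 = 45/9 = 5, a_5 = floor((7 + 4)/5) = 2.
  m_6 = 5*2 - 4 = 6, d_6 = (61 - 6^2)/5 = 25/5 = 5, a_6 = floor((7 + 6)/5) = 2.
  m_7 = 5*2 - 6 = 4, d_7 = (61 - 4^2)/5 = 45/5 = 9, a_7 = floor((7 + 4)/9) = 1.
  m_8 = 9*1 - 4 = 5, d_8 = (61 - 5^2)/9 = 36/9 = 4, a_8 = floor((7 + 5)/4) = 3.
  m_9 = 4*3 - 5 = 7, d_9 = (61 - 7^2)/4 = 12/4 = 3, a_9 = floor((7 + 7)/3) = 4.
  m_10 = 3*4 - 7 = 5, d_10 = (61 - 5^2)/3 = 36/3 = 12, a_10 = floor((7 + 5)/12) = 1.
  m_11 = 12*1 - 5 = 7, d_11 = (61 - 7^2)/12 = 12/12 = 1, a_11 = floor((7 + 7)/1) = 14.
  m_12 = 1*14 - 7 = 7, d_12 = (61 - 7^2)/1 = 12/1 = 12: (m_12, d_12) = (m_1, d_1) = (7, 12), so from here the quotients repeat a_1, ..., a_11; the period length is 11.
Hence the expansion of sqrt(61) is a_0 = 7 followed by the repeating block 1, 4, 3, 1, 2, 2, 1, 3, 4, 1, 14 (period 11).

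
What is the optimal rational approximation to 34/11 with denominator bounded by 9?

Expand x = 34/11 as a continued fraction with the Euclidean algorithm:
  34 = 3*11 + 1, so a_0 = 3.
  11 = 11*1 + 0, so a_1 = 11.
so x = [3; 11].
Convergents (p_i = a_i*p_{i-1} + p_{i-2}, q_i = a_i*q_{i-1} + q_{i-2} with p_{-2}=0, p_{-1}=1, q_{-2}=1, q_{-1}=0), until the denominator exceeds 9:
  i=0: a_0=3, p_0 = 3*1 + 0 = 3, q_0 = 3*0 + 1 = 1.
  i=1: a_1=11, p_1 = 11*3 + 1 = 34, q_1 = 11*1 + 0 = 11.
q_1 = 11 > 9, so the last convergent with denominator <= 9 is p_0/q_0 = 3/1.
The closest fraction with denominator <= 9 is either p_0/q_0 or the intermediate fraction (k*p_0 + p_{-1})/(k*q_0 + q_{-1}) with the largest k >= 1 whose denominator stays <= 9; these approach x as k grows, and every other convergent or intermediate fraction in range is farther away.
Largest k: floor((9 - q_{-1})/q_0) = floor((9 - 0)/1) = 9 (using the seeds p_{-1} = 1, q_{-1} = 0).
That gives (9*3 + 1)/(9*1 + 0) = 28/9.
Compare the errors: |x - 3/1| = |34*1 - 3*11|/(11*1) = 1/11, and |x - 28/9| = |34*9 - 28*11|/(11*9) = 2/99.
Cross-multiplying, 2*11 = 22 < 99 = 1*99, so 2/99 is smaller: the intermediate fraction 28/9 is closer to x than 3/1.

28/9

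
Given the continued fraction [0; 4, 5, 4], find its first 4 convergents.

Using the convergent recurrence p_i = a_i*p_{i-1} + p_{i-2}, q_i = a_i*q_{i-1} + q_{i-2} with p_{-2}=0, p_{-1}=1, q_{-2}=1, q_{-1}=0:
  i=0: a_0=0, p_0 = 0*1 + 0 = 0, q_0 = 0*0 + 1 = 1.
  i=1: a_1=4, p_1 = 4*0 + 1 = 1, q_1 = 4*1 + 0 = 4.
  i=2: a_2=5, p_2 = 5*1 + 0 = 5, q_2 = 5*4 + 1 = 21.
  i=3: a_3=4, p_3 = 4*5 + 1 = 21, q_3 = 4*21 + 4 = 88.

0/1, 1/4, 5/21, 21/88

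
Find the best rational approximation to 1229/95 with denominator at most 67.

Expand x = 1229/95 as a continued fraction with the Euclidean algorithm:
  1229 = 12*95 + 89, so a_0 = 12.
  95 = 1*89 + 6, so a_1 = 1.
  89 = 14*6 + 5, so a_2 = 14.
  6 = 1*5 + 1, so a_3 = 1.
  5 = 5*1 + 0, so a_4 = 5.
so x = [12; 1, 14, 1, 5].
Convergents (p_i = a_i*p_{i-1} + p_{i-2}, q_i = a_i*q_{i-1} + q_{i-2} with p_{-2}=0, p_{-1}=1, q_{-2}=1, q_{-1}=0), until the denominator exceeds 67:
  i=0: a_0=12, p_0 = 12*1 + 0 = 12, q_0 = 12*0 + 1 = 1.
  i=1: a_1=1, p_1 = 1*12 + 1 = 13, q_1 = 1*1 + 0 = 1.
  i=2: a_2=14, p_2 = 14*13 + 12 = 194, q_2 = 14*1 + 1 = 15.
  i=3: a_3=1, p_3 = 1*194 + 13 = 207, q_3 = 1*15 + 1 = 16.
  i=4: a_4=5, p_4 = 5*207 + 194 = 1229, q_4 = 5*16 + 15 = 95.
q_4 = 95 > 67, so the last convergent with denominator <= 67 is p_3/q_3 = 207/16.
The closest fraction with denominator <= 67 is either p_3/q_3 or the intermediate fraction (k*p_3 + p_2)/(k*q_3 + q_2) with the largest k >= 1 whose denominator stays <= 67; these approach x as k grows, and every other convergent or intermediate fraction in range is farther away.
Largest k: floor((67 - q_2)/q_3) = floor((67 - 15)/16) = 3.
That gives (3*207 + 194)/(3*16 + 15) = 815/63.
Compare the errors: |x - 207/16| = |1229*16 - 207*95|/(95*16) = 1/1520, and |x - 815/63| = |1229*63 - 815*95|/(95*63) = 2/5985.
Cross-multiplying, 2*1520 = 3040 < 5985 = 1*5985, so 2/5985 is smaller: the intermediate fraction 815/63 is closer to x than 207/16.

815/63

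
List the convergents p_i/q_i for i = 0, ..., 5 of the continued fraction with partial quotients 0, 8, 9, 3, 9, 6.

Using the convergent recurrence p_i = a_i*p_{i-1} + p_{i-2}, q_i = a_i*q_{i-1} + q_{i-2} with p_{-2}=0, p_{-1}=1, q_{-2}=1, q_{-1}=0:
  i=0: a_0=0, p_0 = 0*1 + 0 = 0, q_0 = 0*0 + 1 = 1.
  i=1: a_1=8, p_1 = 8*0 + 1 = 1, q_1 = 8*1 + 0 = 8.
  i=2: a_2=9, p_2 = 9*1 + 0 = 9, q_2 = 9*8 + 1 = 73.
  i=3: a_3=3, p_3 = 3*9 + 1 = 28, q_3 = 3*73 + 8 = 227.
  i=4: a_4=9, p_4 = 9*28 + 9 = 261, q_4 = 9*227 + 73 = 2116.
  i=5: a_5=6, p_5 = 6*261 + 28 = 1594, q_5 = 6*2116 + 227 = 12923.

0/1, 1/8, 9/73, 28/227, 261/2116, 1594/12923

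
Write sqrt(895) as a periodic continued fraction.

[29; (1, 10, 1, 58)]

Write x_i = (sqrt(895) + m_i)/d_i with (m_0, d_0) = (0, 1). a_0 = floor(sqrt(895)) = 29, since 29^2 = 841 <= 895 < 900 = 30^2.
Iterate m_{i+1} = d_i*a_i - m_i, d_{i+1} = (895 - m_{i+1}^2)/d_i, a_{i+1} = floor((a_0 + m_{i+1})/d_{i+1}):
  m_1 = 1*29 - 0 = 29, d_1 = (895 - 29^2)/1 = 54/1 = 54, a_1 = floor((29 + 29)/54) = 1.
  m_2 = 54*1 - 29 = 25, d_2 = (895 - 25^2)/54 = 270/54 = 5, a_2 = floor((29 + 25)/5) = 10.
  m_3 = 5*10 - 25 = 25, d_3 = (895 - 25^2)/5 = 270/5 = 54, a_3 = floor((29 + 25)/54) = 1.
  m_4 = 54*1 - 25 = 29, d_4 = (895 - 29^2)/54 = 54/54 = 1, a_4 = floor((29 + 29)/1) = 58.
  m_5 = 1*58 - 29 = 29, d_5 = (895 - 29^2)/1 = 54/1 = 54: (m_5, d_5) = (m_1, d_1) = (29, 54), so from here the quotients repeat a_1, ..., a_4; the period length is 4.
Hence the expansion of sqrt(895) is a_0 = 29 followed by the repeating block 1, 10, 1, 58 (period 4).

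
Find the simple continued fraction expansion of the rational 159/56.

[2; 1, 5, 4, 2]

Run the Euclidean algorithm on 159 and 56; the successive quotients are the partial quotients a_0, a_1, ... (each step inverts the fractional part left over by the previous one):
  159 = 2*56 + 47, so a_0 = 2.
  56 = 1*47 + 9, so a_1 = 1.
  47 = 5*9 + 2, so a_2 = 5.
  9 = 4*2 + 1, so a_3 = 4.
  2 = 2*1 + 0, so a_4 = 2.
The remainder reaches 0 after 5 divisions, so the expansion has 5 partial quotients, read off in order.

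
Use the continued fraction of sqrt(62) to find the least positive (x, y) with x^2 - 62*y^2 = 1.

First expand sqrt(62) as a continued fraction. With x_i = (sqrt(62) + m_i)/d_i and (m_0, d_0) = (0, 1): a_0 = floor(sqrt(62)) = 7, since 7^2 = 49 <= 62 < 64 = 8^2.
Iterate m_{i+1} = d_i*a_i - m_i, d_{i+1} = (62 - m_{i+1}^2)/d_i, a_{i+1} = floor((a_0 + m_{i+1})/d_{i+1}):
  m_1 = 1*7 - 0 = 7, d_1 = (62 - 7^2)/1 = 13/1 = 13, a_1 = floor((7 + 7)/13) = 1.
  m_2 = 13*1 - 7 = 6, d_2 = (62 - 6^2)/13 = 26/13 = 2, a_2 = floor((7 + 6)/2) = 6.
  m_3 = 2*6 - 6 = 6, d_3 = (62 - 6^2)/2 = 26/2 = 13, a_3 = floor((7 + 6)/13) = 1.
  m_4 = 13*1 - 6 = 7, d_4 = (62 - 7^2)/13 = 13/13 = 1, a_4 = floor((7 + 7)/1) = 14.
  m_5 = 1*14 - 7 = 7, d_5 = (62 - 7^2)/1 = 13/1 = 13: (m_5, d_5) = (m_1, d_1) = (7, 13), so from here the quotients repeat a_1, ..., a_4; the period length is 4.
So sqrt(62) = [7; (1, 6, 1, 14)] with period length k = 4.
k is even, so the fundamental solution of x^2 - 62y^2 = 1 is (p_{k-1}, q_{k-1}) = (p_3, q_3); compute convergents through index 3.
Convergents (p_i = a_i*p_{i-1} + p_{i-2}, q_i = a_i*q_{i-1} + q_{i-2} with p_{-2}=0, p_{-1}=1, q_{-2}=1, q_{-1}=0):
  i=0: a_0=7, p_0 = 7*1 + 0 = 7, q_0 = 7*0 + 1 = 1.
  i=1: a_1=1, p_1 = 1*7 + 1 = 8, q_1 = 1*1 + 0 = 1.
  i=2: a_2=6, p_2 = 6*8 + 7 = 55, q_2 = 6*1 + 1 = 7.
  i=3: a_3=1, p_3 = 1*55 + 8 = 63, q_3 = 1*7 + 1 = 8.
Check: 63^2 - 62*8^2 = 3969 - 3968 = 1, so (x, y) = (63, 8) solves the equation, and by the theorem it is the least positive solution.

(x, y) = (63, 8)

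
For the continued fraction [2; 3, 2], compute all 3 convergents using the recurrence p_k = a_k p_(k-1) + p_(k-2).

Using the convergent recurrence p_i = a_i*p_{i-1} + p_{i-2}, q_i = a_i*q_{i-1} + q_{i-2} with p_{-2}=0, p_{-1}=1, q_{-2}=1, q_{-1}=0:
  i=0: a_0=2, p_0 = 2*1 + 0 = 2, q_0 = 2*0 + 1 = 1.
  i=1: a_1=3, p_1 = 3*2 + 1 = 7, q_1 = 3*1 + 0 = 3.
  i=2: a_2=2, p_2 = 2*7 + 2 = 16, q_2 = 2*3 + 1 = 7.

2/1, 7/3, 16/7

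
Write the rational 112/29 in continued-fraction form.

[3; 1, 6, 4]

Run the Euclidean algorithm on 112 and 29; the successive quotients are the partial quotients a_0, a_1, ... (each step inverts the fractional part left over by the previous one):
  112 = 3*29 + 25, so a_0 = 3.
  29 = 1*25 + 4, so a_1 = 1.
  25 = 6*4 + 1, so a_2 = 6.
  4 = 4*1 + 0, so a_3 = 4.
The remainder reaches 0 after 4 divisions, so the expansion has 4 partial quotients, read off in order.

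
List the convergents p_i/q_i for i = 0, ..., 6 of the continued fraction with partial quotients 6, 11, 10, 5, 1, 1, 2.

6/1, 67/11, 676/111, 3447/566, 4123/677, 7570/1243, 19263/3163

Using the convergent recurrence p_i = a_i*p_{i-1} + p_{i-2}, q_i = a_i*q_{i-1} + q_{i-2} with p_{-2}=0, p_{-1}=1, q_{-2}=1, q_{-1}=0:
  i=0: a_0=6, p_0 = 6*1 + 0 = 6, q_0 = 6*0 + 1 = 1.
  i=1: a_1=11, p_1 = 11*6 + 1 = 67, q_1 = 11*1 + 0 = 11.
  i=2: a_2=10, p_2 = 10*67 + 6 = 676, q_2 = 10*11 + 1 = 111.
  i=3: a_3=5, p_3 = 5*676 + 67 = 3447, q_3 = 5*111 + 11 = 566.
  i=4: a_4=1, p_4 = 1*3447 + 676 = 4123, q_4 = 1*566 + 111 = 677.
  i=5: a_5=1, p_5 = 1*4123 + 3447 = 7570, q_5 = 1*677 + 566 = 1243.
  i=6: a_6=2, p_6 = 2*7570 + 4123 = 19263, q_6 = 2*1243 + 677 = 3163.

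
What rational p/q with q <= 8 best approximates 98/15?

Expand x = 98/15 as a continued fraction with the Euclidean algorithm:
  98 = 6*15 + 8, so a_0 = 6.
  15 = 1*8 + 7, so a_1 = 1.
  8 = 1*7 + 1, so a_2 = 1.
  7 = 7*1 + 0, so a_3 = 7.
so x = [6; 1, 1, 7].
Convergents (p_i = a_i*p_{i-1} + p_{i-2}, q_i = a_i*q_{i-1} + q_{i-2} with p_{-2}=0, p_{-1}=1, q_{-2}=1, q_{-1}=0), until the denominator exceeds 8:
  i=0: a_0=6, p_0 = 6*1 + 0 = 6, q_0 = 6*0 + 1 = 1.
  i=1: a_1=1, p_1 = 1*6 + 1 = 7, q_1 = 1*1 + 0 = 1.
  i=2: a_2=1, p_2 = 1*7 + 6 = 13, q_2 = 1*1 + 1 = 2.
  i=3: a_3=7, p_3 = 7*13 + 7 = 98, q_3 = 7*2 + 1 = 15.
q_3 = 15 > 8, so the last convergent with denominator <= 8 is p_2/q_2 = 13/2.
The closest fraction with denominator <= 8 is either p_2/q_2 or the intermediate fraction (k*p_2 + p_1)/(k*q_2 + q_1) with the largest k >= 1 whose denominator stays <= 8; these approach x as k grows, and every other convergent or intermediate fraction in range is farther away.
Largest k: floor((8 - q_1)/q_2) = floor((8 - 1)/2) = 3.
That gives (3*13 + 7)/(3*2 + 1) = 46/7.
Compare the errors: |x - 13/2| = |98*2 - 13*15|/(15*2) = 1/30, and |x - 46/7| = |98*7 - 46*15|/(15*7) = 4/105.
Cross-multiplying, 1*105 = 105 < 120 = 4*30, so 1/30 is smaller: the convergent 13/2 is closer to x than 46/7.

13/2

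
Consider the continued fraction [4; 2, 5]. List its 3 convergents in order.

Using the convergent recurrence p_i = a_i*p_{i-1} + p_{i-2}, q_i = a_i*q_{i-1} + q_{i-2} with p_{-2}=0, p_{-1}=1, q_{-2}=1, q_{-1}=0:
  i=0: a_0=4, p_0 = 4*1 + 0 = 4, q_0 = 4*0 + 1 = 1.
  i=1: a_1=2, p_1 = 2*4 + 1 = 9, q_1 = 2*1 + 0 = 2.
  i=2: a_2=5, p_2 = 5*9 + 4 = 49, q_2 = 5*2 + 1 = 11.

4/1, 9/2, 49/11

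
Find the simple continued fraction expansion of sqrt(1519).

[38; (1, 37, 1, 76)]

Write x_i = (sqrt(1519) + m_i)/d_i with (m_0, d_0) = (0, 1). a_0 = floor(sqrt(1519)) = 38, since 38^2 = 1444 <= 1519 < 1521 = 39^2.
Iterate m_{i+1} = d_i*a_i - m_i, d_{i+1} = (1519 - m_{i+1}^2)/d_i, a_{i+1} = floor((a_0 + m_{i+1})/d_{i+1}):
  m_1 = 1*38 - 0 = 38, d_1 = (1519 - 38^2)/1 = 75/1 = 75, a_1 = floor((38 + 38)/75) = 1.
  m_2 = 75*1 - 38 = 37, d_2 = (1519 - 37^2)/75 = 150/75 = 2, a_2 = floor((38 + 37)/2) = 37.
  m_3 = 2*37 - 37 = 37, d_3 = (1519 - 37^2)/2 = 150/2 = 75, a_3 = floor((38 + 37)/75) = 1.
  m_4 = 75*1 - 37 = 38, d_4 = (1519 - 38^2)/75 = 75/75 = 1, a_4 = floor((38 + 38)/1) = 76.
  m_5 = 1*76 - 38 = 38, d_5 = (1519 - 38^2)/1 = 75/1 = 75: (m_5, d_5) = (m_1, d_1) = (38, 75), so from here the quotients repeat a_1, ..., a_4; the period length is 4.
Hence the expansion of sqrt(1519) is a_0 = 38 followed by the repeating block 1, 37, 1, 76 (period 4).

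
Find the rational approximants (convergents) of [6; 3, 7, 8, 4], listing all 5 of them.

Using the convergent recurrence p_i = a_i*p_{i-1} + p_{i-2}, q_i = a_i*q_{i-1} + q_{i-2} with p_{-2}=0, p_{-1}=1, q_{-2}=1, q_{-1}=0:
  i=0: a_0=6, p_0 = 6*1 + 0 = 6, q_0 = 6*0 + 1 = 1.
  i=1: a_1=3, p_1 = 3*6 + 1 = 19, q_1 = 3*1 + 0 = 3.
  i=2: a_2=7, p_2 = 7*19 + 6 = 139, q_2 = 7*3 + 1 = 22.
  i=3: a_3=8, p_3 = 8*139 + 19 = 1131, q_3 = 8*22 + 3 = 179.
  i=4: a_4=4, p_4 = 4*1131 + 139 = 4663, q_4 = 4*179 + 22 = 738.

6/1, 19/3, 139/22, 1131/179, 4663/738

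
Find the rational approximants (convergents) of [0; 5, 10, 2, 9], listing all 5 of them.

Using the convergent recurrence p_i = a_i*p_{i-1} + p_{i-2}, q_i = a_i*q_{i-1} + q_{i-2} with p_{-2}=0, p_{-1}=1, q_{-2}=1, q_{-1}=0:
  i=0: a_0=0, p_0 = 0*1 + 0 = 0, q_0 = 0*0 + 1 = 1.
  i=1: a_1=5, p_1 = 5*0 + 1 = 1, q_1 = 5*1 + 0 = 5.
  i=2: a_2=10, p_2 = 10*1 + 0 = 10, q_2 = 10*5 + 1 = 51.
  i=3: a_3=2, p_3 = 2*10 + 1 = 21, q_3 = 2*51 + 5 = 107.
  i=4: a_4=9, p_4 = 9*21 + 10 = 199, q_4 = 9*107 + 51 = 1014.

0/1, 1/5, 10/51, 21/107, 199/1014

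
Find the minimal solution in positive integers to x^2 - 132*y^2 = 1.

First expand sqrt(132) as a continued fraction. With x_i = (sqrt(132) + m_i)/d_i and (m_0, d_0) = (0, 1): a_0 = floor(sqrt(132)) = 11, since 11^2 = 121 <= 132 < 144 = 12^2.
Iterate m_{i+1} = d_i*a_i - m_i, d_{i+1} = (132 - m_{i+1}^2)/d_i, a_{i+1} = floor((a_0 + m_{i+1})/d_{i+1}):
  m_1 = 1*11 - 0 = 11, d_1 = (132 - 11^2)/1 = 11/1 = 11, a_1 = floor((11 + 11)/11) = 2.
  m_2 = 11*2 - 11 = 11, d_2 = (132 - 11^2)/11 = 11/11 = 1, a_2 = floor((11 + 11)/1) = 22.
  m_3 = 1*22 - 11 = 11, d_3 = (132 - 11^2)/1 = 11/1 = 11: (m_3, d_3) = (m_1, d_1) = (11, 11), so from here the quotients repeat a_1, a_2; the period length is 2.
So sqrt(132) = [11; (2, 22)] with period length k = 2.
k is even, so the fundamental solution of x^2 - 132y^2 = 1 is (p_{k-1}, q_{k-1}) = (p_1, q_1); compute convergents through index 1.
Convergents (p_i = a_i*p_{i-1} + p_{i-2}, q_i = a_i*q_{i-1} + q_{i-2} with p_{-2}=0, p_{-1}=1, q_{-2}=1, q_{-1}=0):
  i=0: a_0=11, p_0 = 11*1 + 0 = 11, q_0 = 11*0 + 1 = 1.
  i=1: a_1=2, p_1 = 2*11 + 1 = 23, q_1 = 2*1 + 0 = 2.
Check: 23^2 - 132*2^2 = 529 - 528 = 1, so (x, y) = (23, 2) solves the equation, and by the theorem it is the least positive solution.

(x, y) = (23, 2)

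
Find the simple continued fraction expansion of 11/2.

[5; 2]

Run the Euclidean algorithm on 11 and 2; the successive quotients are the partial quotients a_0, a_1, ... (each step inverts the fractional part left over by the previous one):
  11 = 5*2 + 1, so a_0 = 5.
  2 = 2*1 + 0, so a_1 = 2.
The remainder reaches 0 after 2 divisions, so the expansion has 2 partial quotients, read off in order.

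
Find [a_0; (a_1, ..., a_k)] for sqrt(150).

[12; (4, 24)]

Write x_i = (sqrt(150) + m_i)/d_i with (m_0, d_0) = (0, 1). a_0 = floor(sqrt(150)) = 12, since 12^2 = 144 <= 150 < 169 = 13^2.
Iterate m_{i+1} = d_i*a_i - m_i, d_{i+1} = (150 - m_{i+1}^2)/d_i, a_{i+1} = floor((a_0 + m_{i+1})/d_{i+1}):
  m_1 = 1*12 - 0 = 12, d_1 = (150 - 12^2)/1 = 6/1 = 6, a_1 = floor((12 + 12)/6) = 4.
  m_2 = 6*4 - 12 = 12, d_2 = (150 - 12^2)/6 = 6/6 = 1, a_2 = floor((12 + 12)/1) = 24.
  m_3 = 1*24 - 12 = 12, d_3 = (150 - 12^2)/1 = 6/1 = 6: (m_3, d_3) = (m_1, d_1) = (12, 6), so from here the quotients repeat a_1, a_2; the period length is 2.
Hence the expansion of sqrt(150) is a_0 = 12 followed by the repeating block 4, 24 (period 2).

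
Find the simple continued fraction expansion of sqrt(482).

Write x_i = (sqrt(482) + m_i)/d_i with (m_0, d_0) = (0, 1). a_0 = floor(sqrt(482)) = 21, since 21^2 = 441 <= 482 < 484 = 22^2.
Iterate m_{i+1} = d_i*a_i - m_i, d_{i+1} = (482 - m_{i+1}^2)/d_i, a_{i+1} = floor((a_0 + m_{i+1})/d_{i+1}):
  m_1 = 1*21 - 0 = 21, d_1 = (482 - 21^2)/1 = 41/1 = 41, a_1 = floor((21 + 21)/41) = 1.
  m_2 = 41*1 - 21 = 20, d_2 = (482 - 20^2)/41 = 82/41 = 2, a_2 = floor((21 + 20)/2) = 20.
  m_3 = 2*20 - 20 = 20, d_3 = (482 - 20^2)/2 = 82/2 = 41, a_3 = floor((21 + 20)/41) = 1.
  m_4 = 41*1 - 20 = 21, d_4 = (482 - 21^2)/41 = 41/41 = 1, a_4 = floor((21 + 21)/1) = 42.
  m_5 = 1*42 - 21 = 21, d_5 = (482 - 21^2)/1 = 41/1 = 41: (m_5, d_5) = (m_1, d_1) = (21, 41), so from here the quotients repeat a_1, ..., a_4; the period length is 4.
Hence the expansion of sqrt(482) is a_0 = 21 followed by the repeating block 1, 20, 1, 42 (period 4).

[21; (1, 20, 1, 42)]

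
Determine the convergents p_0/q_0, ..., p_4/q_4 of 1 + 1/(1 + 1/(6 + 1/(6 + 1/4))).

Using the convergent recurrence p_i = a_i*p_{i-1} + p_{i-2}, q_i = a_i*q_{i-1} + q_{i-2} with p_{-2}=0, p_{-1}=1, q_{-2}=1, q_{-1}=0:
  i=0: a_0=1, p_0 = 1*1 + 0 = 1, q_0 = 1*0 + 1 = 1.
  i=1: a_1=1, p_1 = 1*1 + 1 = 2, q_1 = 1*1 + 0 = 1.
  i=2: a_2=6, p_2 = 6*2 + 1 = 13, q_2 = 6*1 + 1 = 7.
  i=3: a_3=6, p_3 = 6*13 + 2 = 80, q_3 = 6*7 + 1 = 43.
  i=4: a_4=4, p_4 = 4*80 + 13 = 333, q_4 = 4*43 + 7 = 179.

1/1, 2/1, 13/7, 80/43, 333/179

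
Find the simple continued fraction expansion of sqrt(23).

[4; (1, 3, 1, 8)]

Write x_i = (sqrt(23) + m_i)/d_i with (m_0, d_0) = (0, 1). a_0 = floor(sqrt(23)) = 4, since 4^2 = 16 <= 23 < 25 = 5^2.
Iterate m_{i+1} = d_i*a_i - m_i, d_{i+1} = (23 - m_{i+1}^2)/d_i, a_{i+1} = floor((a_0 + m_{i+1})/d_{i+1}):
  m_1 = 1*4 - 0 = 4, d_1 = (23 - 4^2)/1 = 7/1 = 7, a_1 = floor((4 + 4)/7) = 1.
  m_2 = 7*1 - 4 = 3, d_2 = (23 - 3^2)/7 = 14/7 = 2, a_2 = floor((4 + 3)/2) = 3.
  m_3 = 2*3 - 3 = 3, d_3 = (23 - 3^2)/2 = 14/2 = 7, a_3 = floor((4 + 3)/7) = 1.
  m_4 = 7*1 - 3 = 4, d_4 = (23 - 4^2)/7 = 7/7 = 1, a_4 = floor((4 + 4)/1) = 8.
  m_5 = 1*8 - 4 = 4, d_5 = (23 - 4^2)/1 = 7/1 = 7: (m_5, d_5) = (m_1, d_1) = (4, 7), so from here the quotients repeat a_1, ..., a_4; the period length is 4.
Hence the expansion of sqrt(23) is a_0 = 4 followed by the repeating block 1, 3, 1, 8 (period 4).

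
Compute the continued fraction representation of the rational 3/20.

Run the Euclidean algorithm on 3 and 20; the successive quotients are the partial quotients a_0, a_1, ... (each step inverts the fractional part left over by the previous one):
  3 = 0*20 + 3, so a_0 = 0.
  20 = 6*3 + 2, so a_1 = 6.
  3 = 1*2 + 1, so a_2 = 1.
  2 = 2*1 + 0, so a_3 = 2.
The remainder reaches 0 after 4 divisions, so the expansion has 4 partial quotients, read off in order.

[0; 6, 1, 2]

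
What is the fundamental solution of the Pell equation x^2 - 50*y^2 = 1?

First expand sqrt(50) as a continued fraction. With x_i = (sqrt(50) + m_i)/d_i and (m_0, d_0) = (0, 1): a_0 = floor(sqrt(50)) = 7, since 7^2 = 49 <= 50 < 64 = 8^2.
Iterate m_{i+1} = d_i*a_i - m_i, d_{i+1} = (50 - m_{i+1}^2)/d_i, a_{i+1} = floor((a_0 + m_{i+1})/d_{i+1}):
  m_1 = 1*7 - 0 = 7, d_1 = (50 - 7^2)/1 = 1/1 = 1, a_1 = floor((7 + 7)/1) = 14.
  m_2 = 1*14 - 7 = 7, d_2 = (50 - 7^2)/1 = 1/1 = 1: (m_2, d_2) = (m_1, d_1) = (7, 1), so from here the quotient a_1 repeats; the period length is 1.
So sqrt(50) = [7; (14)] with period length k = 1.
k is odd, so (p_{k-1}, q_{k-1}) only solves x^2 - 50y^2 = -1 and the fundamental solution of x^2 - 50y^2 = 1 is (p_{2k-1}, q_{2k-1}) = (p_1, q_1); compute convergents through index 1, running through the period twice.
Convergents (p_i = a_i*p_{i-1} + p_{i-2}, q_i = a_i*q_{i-1} + q_{i-2} with p_{-2}=0, p_{-1}=1, q_{-2}=1, q_{-1}=0):
  i=0: a_0=7, p_0 = 7*1 + 0 = 7, q_0 = 7*0 + 1 = 1.
  i=1: a_1=14, p_1 = 14*7 + 1 = 99, q_1 = 14*1 + 0 = 14.
Indeed p_0^2 - 50*q_0^2 = 49 - 50 = -1, not +1.
Check: 99^2 - 50*14^2 = 9801 - 9800 = 1, so (x, y) = (99, 14) solves the equation, and by the theorem it is the least positive solution.

(x, y) = (99, 14)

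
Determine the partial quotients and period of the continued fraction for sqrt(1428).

Write x_i = (sqrt(1428) + m_i)/d_i with (m_0, d_0) = (0, 1). a_0 = floor(sqrt(1428)) = 37, since 37^2 = 1369 <= 1428 < 1444 = 38^2.
Iterate m_{i+1} = d_i*a_i - m_i, d_{i+1} = (1428 - m_{i+1}^2)/d_i, a_{i+1} = floor((a_0 + m_{i+1})/d_{i+1}):
  m_1 = 1*37 - 0 = 37, d_1 = (1428 - 37^2)/1 = 59/1 = 59, a_1 = floor((37 + 37)/59) = 1.
  m_2 = 59*1 - 37 = 22, d_2 = (1428 - 22^2)/59 = 944/59 = 16, a_2 = floor((37 + 22)/16) = 3.
  m_3 = 16*3 - 22 = 26, d_3 = (1428 - 26^2)/16 = 752/16 = 47, a_3 = floor((37 + 26)/47) = 1.
  m_4 = 47*1 - 26 = 21, d_4 = (1428 - 21^2)/47 = 987/47 = 21, a_4 = floor((37 + 21)/21) = 2.
  m_5 = 21*2 - 21 = 21, d_5 = (1428 - 21^2)/21 = 987/21 = 47, a_5 = floor((37 + 21)/47) = 1.
  m_6 = 47*1 - 21 = 26, d_6 = (1428 - 26^2)/47 = 752/47 = 16, a_6 = floor((37 + 26)/16) = 3.
  m_7 = 16*3 - 26 = 22, d_7 = (1428 - 22^2)/16 = 944/16 = 59, a_7 = floor((37 + 22)/59) = 1.
  m_8 = 59*1 - 22 = 37, d_8 = (1428 - 37^2)/59 = 59/59 = 1, a_8 = floor((37 + 37)/1) = 74.
  m_9 = 1*74 - 37 = 37, d_9 = (1428 - 37^2)/1 = 59/1 = 59: (m_9, d_9) = (m_1, d_1) = (37, 59), so from here the quotients repeat a_1, ..., a_8; the period length is 8.
Hence the expansion of sqrt(1428) is a_0 = 37 followed by the repeating block 1, 3, 1, 2, 1, 3, 1, 74 (period 8).

[37; (1, 3, 1, 2, 1, 3, 1, 74)]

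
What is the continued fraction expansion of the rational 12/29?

[0; 2, 2, 2, 2]

Run the Euclidean algorithm on 12 and 29; the successive quotients are the partial quotients a_0, a_1, ... (each step inverts the fractional part left over by the previous one):
  12 = 0*29 + 12, so a_0 = 0.
  29 = 2*12 + 5, so a_1 = 2.
  12 = 2*5 + 2, so a_2 = 2.
  5 = 2*2 + 1, so a_3 = 2.
  2 = 2*1 + 0, so a_4 = 2.
The remainder reaches 0 after 5 divisions, so the expansion has 5 partial quotients, read off in order.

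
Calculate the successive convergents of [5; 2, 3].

Using the convergent recurrence p_i = a_i*p_{i-1} + p_{i-2}, q_i = a_i*q_{i-1} + q_{i-2} with p_{-2}=0, p_{-1}=1, q_{-2}=1, q_{-1}=0:
  i=0: a_0=5, p_0 = 5*1 + 0 = 5, q_0 = 5*0 + 1 = 1.
  i=1: a_1=2, p_1 = 2*5 + 1 = 11, q_1 = 2*1 + 0 = 2.
  i=2: a_2=3, p_2 = 3*11 + 5 = 38, q_2 = 3*2 + 1 = 7.

5/1, 11/2, 38/7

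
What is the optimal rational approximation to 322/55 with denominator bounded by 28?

Expand x = 322/55 as a continued fraction with the Euclidean algorithm:
  322 = 5*55 + 47, so a_0 = 5.
  55 = 1*47 + 8, so a_1 = 1.
  47 = 5*8 + 7, so a_2 = 5.
  8 = 1*7 + 1, so a_3 = 1.
  7 = 7*1 + 0, so a_4 = 7.
so x = [5; 1, 5, 1, 7].
Convergents (p_i = a_i*p_{i-1} + p_{i-2}, q_i = a_i*q_{i-1} + q_{i-2} with p_{-2}=0, p_{-1}=1, q_{-2}=1, q_{-1}=0), until the denominator exceeds 28:
  i=0: a_0=5, p_0 = 5*1 + 0 = 5, q_0 = 5*0 + 1 = 1.
  i=1: a_1=1, p_1 = 1*5 + 1 = 6, q_1 = 1*1 + 0 = 1.
  i=2: a_2=5, p_2 = 5*6 + 5 = 35, q_2 = 5*1 + 1 = 6.
  i=3: a_3=1, p_3 = 1*35 + 6 = 41, q_3 = 1*6 + 1 = 7.
  i=4: a_4=7, p_4 = 7*41 + 35 = 322, q_4 = 7*7 + 6 = 55.
q_4 = 55 > 28, so the last convergent with denominator <= 28 is p_3/q_3 = 41/7.
The closest fraction with denominator <= 28 is either p_3/q_3 or the intermediate fraction (k*p_3 + p_2)/(k*q_3 + q_2) with the largest k >= 1 whose denominator stays <= 28; these approach x as k grows, and every other convergent or intermediate fraction in range is farther away.
Largest k: floor((28 - q_2)/q_3) = floor((28 - 6)/7) = 3.
That gives (3*41 + 35)/(3*7 + 6) = 158/27.
Compare the errors: |x - 41/7| = |322*7 - 41*55|/(55*7) = 1/385, and |x - 158/27| = |322*27 - 158*55|/(55*27) = 4/1485.
Cross-multiplying, 1*1485 = 1485 < 1540 = 4*385, so 1/385 is smaller: the convergent 41/7 is closer to x than 158/27.

41/7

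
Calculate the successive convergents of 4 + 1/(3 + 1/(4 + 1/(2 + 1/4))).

4/1, 13/3, 56/13, 125/29, 556/129

Using the convergent recurrence p_i = a_i*p_{i-1} + p_{i-2}, q_i = a_i*q_{i-1} + q_{i-2} with p_{-2}=0, p_{-1}=1, q_{-2}=1, q_{-1}=0:
  i=0: a_0=4, p_0 = 4*1 + 0 = 4, q_0 = 4*0 + 1 = 1.
  i=1: a_1=3, p_1 = 3*4 + 1 = 13, q_1 = 3*1 + 0 = 3.
  i=2: a_2=4, p_2 = 4*13 + 4 = 56, q_2 = 4*3 + 1 = 13.
  i=3: a_3=2, p_3 = 2*56 + 13 = 125, q_3 = 2*13 + 3 = 29.
  i=4: a_4=4, p_4 = 4*125 + 56 = 556, q_4 = 4*29 + 13 = 129.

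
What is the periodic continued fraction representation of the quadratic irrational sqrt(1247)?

[35; (3, 5, 9, 1, 9, 5, 3, 70)]

Write x_i = (sqrt(1247) + m_i)/d_i with (m_0, d_0) = (0, 1). a_0 = floor(sqrt(1247)) = 35, since 35^2 = 1225 <= 1247 < 1296 = 36^2.
Iterate m_{i+1} = d_i*a_i - m_i, d_{i+1} = (1247 - m_{i+1}^2)/d_i, a_{i+1} = floor((a_0 + m_{i+1})/d_{i+1}):
  m_1 = 1*35 - 0 = 35, d_1 = (1247 - 35^2)/1 = 22/1 = 22, a_1 = floor((35 + 35)/22) = 3.
  m_2 = 22*3 - 35 = 31, d_2 = (1247 - 31^2)/22 = 286/22 = 13, a_2 = floor((35 + 31)/13) = 5.
  m_3 = 13*5 - 31 = 34, d_3 = (1247 - 34^2)/13 = 91/13 = 7, a_3 = floor((35 + 34)/7) = 9.
  m_4 = 7*9 - 34 = 29, d_4 = (1247 - 29^2)/7 = 406/7 = 58, a_4 = floor((35 + 29)/58) = 1.
  m_5 = 58*1 - 29 = 29, d_5 = (1247 - 29^2)/58 = 406/58 = 7, a_5 = floor((35 + 29)/7) = 9.
  m_6 = 7*9 - 29 = 34, d_6 = (1247 - 34^2)/7 = 91/7 = 13, a_6 = floor((35 + 34)/13) = 5.
  m_7 = 13*5 - 34 = 31, d_7 = (1247 - 31^2)/13 = 286/13 = 22, a_7 = floor((35 + 31)/22) = 3.
  m_8 = 22*3 - 31 = 35, d_8 = (1247 - 35^2)/22 = 22/22 = 1, a_8 = floor((35 + 35)/1) = 70.
  m_9 = 1*70 - 35 = 35, d_9 = (1247 - 35^2)/1 = 22/1 = 22: (m_9, d_9) = (m_1, d_1) = (35, 22), so from here the quotients repeat a_1, ..., a_8; the period length is 8.
Hence the expansion of sqrt(1247) is a_0 = 35 followed by the repeating block 3, 5, 9, 1, 9, 5, 3, 70 (period 8).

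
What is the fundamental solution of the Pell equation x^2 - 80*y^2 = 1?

(x, y) = (9, 1)

First expand sqrt(80) as a continued fraction. With x_i = (sqrt(80) + m_i)/d_i and (m_0, d_0) = (0, 1): a_0 = floor(sqrt(80)) = 8, since 8^2 = 64 <= 80 < 81 = 9^2.
Iterate m_{i+1} = d_i*a_i - m_i, d_{i+1} = (80 - m_{i+1}^2)/d_i, a_{i+1} = floor((a_0 + m_{i+1})/d_{i+1}):
  m_1 = 1*8 - 0 = 8, d_1 = (80 - 8^2)/1 = 16/1 = 16, a_1 = floor((8 + 8)/16) = 1.
  m_2 = 16*1 - 8 = 8, d_2 = (80 - 8^2)/16 = 16/16 = 1, a_2 = floor((8 + 8)/1) = 16.
  m_3 = 1*16 - 8 = 8, d_3 = (80 - 8^2)/1 = 16/1 = 16: (m_3, d_3) = (m_1, d_1) = (8, 16), so from here the quotients repeat a_1, a_2; the period length is 2.
So sqrt(80) = [8; (1, 16)] with period length k = 2.
k is even, so the fundamental solution of x^2 - 80y^2 = 1 is (p_{k-1}, q_{k-1}) = (p_1, q_1); compute convergents through index 1.
Convergents (p_i = a_i*p_{i-1} + p_{i-2}, q_i = a_i*q_{i-1} + q_{i-2} with p_{-2}=0, p_{-1}=1, q_{-2}=1, q_{-1}=0):
  i=0: a_0=8, p_0 = 8*1 + 0 = 8, q_0 = 8*0 + 1 = 1.
  i=1: a_1=1, p_1 = 1*8 + 1 = 9, q_1 = 1*1 + 0 = 1.
Check: 9^2 - 80*1^2 = 81 - 80 = 1, so (x, y) = (9, 1) solves the equation, and by the theorem it is the least positive solution.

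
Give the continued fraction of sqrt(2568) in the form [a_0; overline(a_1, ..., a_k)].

[50; overline(1, 2, 12, 2, 1, 100)]

Write x_i = (sqrt(2568) + m_i)/d_i with (m_0, d_0) = (0, 1). a_0 = floor(sqrt(2568)) = 50, since 50^2 = 2500 <= 2568 < 2601 = 51^2.
Iterate m_{i+1} = d_i*a_i - m_i, d_{i+1} = (2568 - m_{i+1}^2)/d_i, a_{i+1} = floor((a_0 + m_{i+1})/d_{i+1}):
  m_1 = 1*50 - 0 = 50, d_1 = (2568 - 50^2)/1 = 68/1 = 68, a_1 = floor((50 + 50)/68) = 1.
  m_2 = 68*1 - 50 = 18, d_2 = (2568 - 18^2)/68 = 2244/68 = 33, a_2 = floor((50 + 18)/33) = 2.
  m_3 = 33*2 - 18 = 48, d_3 = (2568 - 48^2)/33 = 264/33 = 8, a_3 = floor((50 + 48)/8) = 12.
  m_4 = 8*12 - 48 = 48, d_4 = (2568 - 48^2)/8 = 264/8 = 33, a_4 = floor((50 + 48)/33) = 2.
  m_5 = 33*2 - 48 = 18, d_5 = (2568 - 18^2)/33 = 2244/33 = 68, a_5 = floor((50 + 18)/68) = 1.
  m_6 = 68*1 - 18 = 50, d_6 = (2568 - 50^2)/68 = 68/68 = 1, a_6 = floor((50 + 50)/1) = 100.
  m_7 = 1*100 - 50 = 50, d_7 = (2568 - 50^2)/1 = 68/1 = 68: (m_7, d_7) = (m_1, d_1) = (50, 68), so from here the quotients repeat a_1, ..., a_6; the period length is 6.
Hence the expansion of sqrt(2568) is a_0 = 50 followed by the repeating block 1, 2, 12, 2, 1, 100 (period 6).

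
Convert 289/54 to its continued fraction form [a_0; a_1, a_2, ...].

[5; 2, 1, 5, 3]

Run the Euclidean algorithm on 289 and 54; the successive quotients are the partial quotients a_0, a_1, ... (each step inverts the fractional part left over by the previous one):
  289 = 5*54 + 19, so a_0 = 5.
  54 = 2*19 + 16, so a_1 = 2.
  19 = 1*16 + 3, so a_2 = 1.
  16 = 5*3 + 1, so a_3 = 5.
  3 = 3*1 + 0, so a_4 = 3.
The remainder reaches 0 after 5 divisions, so the expansion has 5 partial quotients, read off in order.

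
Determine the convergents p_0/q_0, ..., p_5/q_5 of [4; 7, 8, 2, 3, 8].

4/1, 29/7, 236/57, 501/121, 1739/420, 14413/3481

Using the convergent recurrence p_i = a_i*p_{i-1} + p_{i-2}, q_i = a_i*q_{i-1} + q_{i-2} with p_{-2}=0, p_{-1}=1, q_{-2}=1, q_{-1}=0:
  i=0: a_0=4, p_0 = 4*1 + 0 = 4, q_0 = 4*0 + 1 = 1.
  i=1: a_1=7, p_1 = 7*4 + 1 = 29, q_1 = 7*1 + 0 = 7.
  i=2: a_2=8, p_2 = 8*29 + 4 = 236, q_2 = 8*7 + 1 = 57.
  i=3: a_3=2, p_3 = 2*236 + 29 = 501, q_3 = 2*57 + 7 = 121.
  i=4: a_4=3, p_4 = 3*501 + 236 = 1739, q_4 = 3*121 + 57 = 420.
  i=5: a_5=8, p_5 = 8*1739 + 501 = 14413, q_5 = 8*420 + 121 = 3481.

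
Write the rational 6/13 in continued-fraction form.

Run the Euclidean algorithm on 6 and 13; the successive quotients are the partial quotients a_0, a_1, ... (each step inverts the fractional part left over by the previous one):
  6 = 0*13 + 6, so a_0 = 0.
  13 = 2*6 + 1, so a_1 = 2.
  6 = 6*1 + 0, so a_2 = 6.
The remainder reaches 0 after 3 divisions, so the expansion has 3 partial quotients, read off in order.

[0; 2, 6]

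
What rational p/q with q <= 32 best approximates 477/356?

Expand x = 477/356 as a continued fraction with the Euclidean algorithm:
  477 = 1*356 + 121, so a_0 = 1.
  356 = 2*121 + 114, so a_1 = 2.
  121 = 1*114 + 7, so a_2 = 1.
  114 = 16*7 + 2, so a_3 = 16.
  7 = 3*2 + 1, so a_4 = 3.
  2 = 2*1 + 0, so a_5 = 2.
so x = [1; 2, 1, 16, 3, 2].
Convergents (p_i = a_i*p_{i-1} + p_{i-2}, q_i = a_i*q_{i-1} + q_{i-2} with p_{-2}=0, p_{-1}=1, q_{-2}=1, q_{-1}=0), until the denominator exceeds 32:
  i=0: a_0=1, p_0 = 1*1 + 0 = 1, q_0 = 1*0 + 1 = 1.
  i=1: a_1=2, p_1 = 2*1 + 1 = 3, q_1 = 2*1 + 0 = 2.
  i=2: a_2=1, p_2 = 1*3 + 1 = 4, q_2 = 1*2 + 1 = 3.
  i=3: a_3=16, p_3 = 16*4 + 3 = 67, q_3 = 16*3 + 2 = 50.
q_3 = 50 > 32, so the last convergent with denominator <= 32 is p_2/q_2 = 4/3.
The closest fraction with denominator <= 32 is either p_2/q_2 or the intermediate fraction (k*p_2 + p_1)/(k*q_2 + q_1) with the largest k >= 1 whose denominator stays <= 32; these approach x as k grows, and every other convergent or intermediate fraction in range is farther away.
Largest k: floor((32 - q_1)/q_2) = floor((32 - 2)/3) = 10.
That gives (10*4 + 3)/(10*3 + 2) = 43/32.
Compare the errors: |x - 4/3| = |477*3 - 4*356|/(356*3) = 7/1068, and |x - 43/32| = |477*32 - 43*356|/(356*32) = 44/11392.
Cross-multiplying, 44*1068 = 46992 < 79744 = 7*11392, so 44/11392 is smaller: the intermediate fraction 43/32 is closer to x than 4/3.

43/32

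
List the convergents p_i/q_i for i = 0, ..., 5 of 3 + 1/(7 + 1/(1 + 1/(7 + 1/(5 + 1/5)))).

3/1, 22/7, 25/8, 197/63, 1010/323, 5247/1678

Using the convergent recurrence p_i = a_i*p_{i-1} + p_{i-2}, q_i = a_i*q_{i-1} + q_{i-2} with p_{-2}=0, p_{-1}=1, q_{-2}=1, q_{-1}=0:
  i=0: a_0=3, p_0 = 3*1 + 0 = 3, q_0 = 3*0 + 1 = 1.
  i=1: a_1=7, p_1 = 7*3 + 1 = 22, q_1 = 7*1 + 0 = 7.
  i=2: a_2=1, p_2 = 1*22 + 3 = 25, q_2 = 1*7 + 1 = 8.
  i=3: a_3=7, p_3 = 7*25 + 22 = 197, q_3 = 7*8 + 7 = 63.
  i=4: a_4=5, p_4 = 5*197 + 25 = 1010, q_4 = 5*63 + 8 = 323.
  i=5: a_5=5, p_5 = 5*1010 + 197 = 5247, q_5 = 5*323 + 63 = 1678.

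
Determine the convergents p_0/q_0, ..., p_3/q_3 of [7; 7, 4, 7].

7/1, 50/7, 207/29, 1499/210

Using the convergent recurrence p_i = a_i*p_{i-1} + p_{i-2}, q_i = a_i*q_{i-1} + q_{i-2} with p_{-2}=0, p_{-1}=1, q_{-2}=1, q_{-1}=0:
  i=0: a_0=7, p_0 = 7*1 + 0 = 7, q_0 = 7*0 + 1 = 1.
  i=1: a_1=7, p_1 = 7*7 + 1 = 50, q_1 = 7*1 + 0 = 7.
  i=2: a_2=4, p_2 = 4*50 + 7 = 207, q_2 = 4*7 + 1 = 29.
  i=3: a_3=7, p_3 = 7*207 + 50 = 1499, q_3 = 7*29 + 7 = 210.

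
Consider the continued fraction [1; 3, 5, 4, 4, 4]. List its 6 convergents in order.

Using the convergent recurrence p_i = a_i*p_{i-1} + p_{i-2}, q_i = a_i*q_{i-1} + q_{i-2} with p_{-2}=0, p_{-1}=1, q_{-2}=1, q_{-1}=0:
  i=0: a_0=1, p_0 = 1*1 + 0 = 1, q_0 = 1*0 + 1 = 1.
  i=1: a_1=3, p_1 = 3*1 + 1 = 4, q_1 = 3*1 + 0 = 3.
  i=2: a_2=5, p_2 = 5*4 + 1 = 21, q_2 = 5*3 + 1 = 16.
  i=3: a_3=4, p_3 = 4*21 + 4 = 88, q_3 = 4*16 + 3 = 67.
  i=4: a_4=4, p_4 = 4*88 + 21 = 373, q_4 = 4*67 + 16 = 284.
  i=5: a_5=4, p_5 = 4*373 + 88 = 1580, q_5 = 4*284 + 67 = 1203.

1/1, 4/3, 21/16, 88/67, 373/284, 1580/1203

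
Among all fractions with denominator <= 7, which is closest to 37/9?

Expand x = 37/9 as a continued fraction with the Euclidean algorithm:
  37 = 4*9 + 1, so a_0 = 4.
  9 = 9*1 + 0, so a_1 = 9.
so x = [4; 9].
Convergents (p_i = a_i*p_{i-1} + p_{i-2}, q_i = a_i*q_{i-1} + q_{i-2} with p_{-2}=0, p_{-1}=1, q_{-2}=1, q_{-1}=0), until the denominator exceeds 7:
  i=0: a_0=4, p_0 = 4*1 + 0 = 4, q_0 = 4*0 + 1 = 1.
  i=1: a_1=9, p_1 = 9*4 + 1 = 37, q_1 = 9*1 + 0 = 9.
q_1 = 9 > 7, so the last convergent with denominator <= 7 is p_0/q_0 = 4/1.
The closest fraction with denominator <= 7 is either p_0/q_0 or the intermediate fraction (k*p_0 + p_{-1})/(k*q_0 + q_{-1}) with the largest k >= 1 whose denominator stays <= 7; these approach x as k grows, and every other convergent or intermediate fraction in range is farther away.
Largest k: floor((7 - q_{-1})/q_0) = floor((7 - 0)/1) = 7 (using the seeds p_{-1} = 1, q_{-1} = 0).
That gives (7*4 + 1)/(7*1 + 0) = 29/7.
Compare the errors: |x - 4/1| = |37*1 - 4*9|/(9*1) = 1/9, and |x - 29/7| = |37*7 - 29*9|/(9*7) = 2/63.
Cross-multiplying, 2*9 = 18 < 63 = 1*63, so 2/63 is smaller: the intermediate fraction 29/7 is closer to x than 4/1.

29/7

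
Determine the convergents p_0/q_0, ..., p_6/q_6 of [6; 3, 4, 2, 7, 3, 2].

Using the convergent recurrence p_i = a_i*p_{i-1} + p_{i-2}, q_i = a_i*q_{i-1} + q_{i-2} with p_{-2}=0, p_{-1}=1, q_{-2}=1, q_{-1}=0:
  i=0: a_0=6, p_0 = 6*1 + 0 = 6, q_0 = 6*0 + 1 = 1.
  i=1: a_1=3, p_1 = 3*6 + 1 = 19, q_1 = 3*1 + 0 = 3.
  i=2: a_2=4, p_2 = 4*19 + 6 = 82, q_2 = 4*3 + 1 = 13.
  i=3: a_3=2, p_3 = 2*82 + 19 = 183, q_3 = 2*13 + 3 = 29.
  i=4: a_4=7, p_4 = 7*183 + 82 = 1363, q_4 = 7*29 + 13 = 216.
  i=5: a_5=3, p_5 = 3*1363 + 183 = 4272, q_5 = 3*216 + 29 = 677.
  i=6: a_6=2, p_6 = 2*4272 + 1363 = 9907, q_6 = 2*677 + 216 = 1570.

6/1, 19/3, 82/13, 183/29, 1363/216, 4272/677, 9907/1570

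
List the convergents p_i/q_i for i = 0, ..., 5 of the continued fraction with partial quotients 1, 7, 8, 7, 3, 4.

Using the convergent recurrence p_i = a_i*p_{i-1} + p_{i-2}, q_i = a_i*q_{i-1} + q_{i-2} with p_{-2}=0, p_{-1}=1, q_{-2}=1, q_{-1}=0:
  i=0: a_0=1, p_0 = 1*1 + 0 = 1, q_0 = 1*0 + 1 = 1.
  i=1: a_1=7, p_1 = 7*1 + 1 = 8, q_1 = 7*1 + 0 = 7.
  i=2: a_2=8, p_2 = 8*8 + 1 = 65, q_2 = 8*7 + 1 = 57.
  i=3: a_3=7, p_3 = 7*65 + 8 = 463, q_3 = 7*57 + 7 = 406.
  i=4: a_4=3, p_4 = 3*463 + 65 = 1454, q_4 = 3*406 + 57 = 1275.
  i=5: a_5=4, p_5 = 4*1454 + 463 = 6279, q_5 = 4*1275 + 406 = 5506.

1/1, 8/7, 65/57, 463/406, 1454/1275, 6279/5506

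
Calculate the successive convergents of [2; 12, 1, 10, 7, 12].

2/1, 25/12, 27/13, 295/142, 2092/1007, 25399/12226

Using the convergent recurrence p_i = a_i*p_{i-1} + p_{i-2}, q_i = a_i*q_{i-1} + q_{i-2} with p_{-2}=0, p_{-1}=1, q_{-2}=1, q_{-1}=0:
  i=0: a_0=2, p_0 = 2*1 + 0 = 2, q_0 = 2*0 + 1 = 1.
  i=1: a_1=12, p_1 = 12*2 + 1 = 25, q_1 = 12*1 + 0 = 12.
  i=2: a_2=1, p_2 = 1*25 + 2 = 27, q_2 = 1*12 + 1 = 13.
  i=3: a_3=10, p_3 = 10*27 + 25 = 295, q_3 = 10*13 + 12 = 142.
  i=4: a_4=7, p_4 = 7*295 + 27 = 2092, q_4 = 7*142 + 13 = 1007.
  i=5: a_5=12, p_5 = 12*2092 + 295 = 25399, q_5 = 12*1007 + 142 = 12226.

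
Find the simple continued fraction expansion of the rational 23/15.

[1; 1, 1, 7]

Run the Euclidean algorithm on 23 and 15; the successive quotients are the partial quotients a_0, a_1, ... (each step inverts the fractional part left over by the previous one):
  23 = 1*15 + 8, so a_0 = 1.
  15 = 1*8 + 7, so a_1 = 1.
  8 = 1*7 + 1, so a_2 = 1.
  7 = 7*1 + 0, so a_3 = 7.
The remainder reaches 0 after 4 divisions, so the expansion has 4 partial quotients, read off in order.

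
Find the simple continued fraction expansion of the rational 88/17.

[5; 5, 1, 2]

Run the Euclidean algorithm on 88 and 17; the successive quotients are the partial quotients a_0, a_1, ... (each step inverts the fractional part left over by the previous one):
  88 = 5*17 + 3, so a_0 = 5.
  17 = 5*3 + 2, so a_1 = 5.
  3 = 1*2 + 1, so a_2 = 1.
  2 = 2*1 + 0, so a_3 = 2.
The remainder reaches 0 after 4 divisions, so the expansion has 4 partial quotients, read off in order.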